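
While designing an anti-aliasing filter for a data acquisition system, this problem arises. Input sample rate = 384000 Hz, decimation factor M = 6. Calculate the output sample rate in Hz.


Decimation reduces the sample rate:
fs_out = fs_in / M
       = 384000 / 6
       = 64000.0 Hz

64000.0 Hz


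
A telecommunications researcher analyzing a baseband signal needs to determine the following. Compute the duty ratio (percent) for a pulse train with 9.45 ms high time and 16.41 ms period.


Duty cycle as a percentage:
DC = (t_on / T) * 100
   = (9.45 / 16.41) * 100
   = 0.575868 * 100
   = 57.59 %

57.59 %


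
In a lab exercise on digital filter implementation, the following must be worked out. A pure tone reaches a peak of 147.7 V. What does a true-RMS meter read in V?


RMS voltage for a sinusoidal waveform:
V_rms = V_peak / sqrt(2)
      = 147.7 / 1.414214
      = 104.44 V

104.44 V


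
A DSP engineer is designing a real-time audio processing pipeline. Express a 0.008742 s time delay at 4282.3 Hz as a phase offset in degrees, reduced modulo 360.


Phase shift from frequency and time delay:
phi = 360 * f * t_delay
    = 360 * 4282.3 * 0.008742
    = 13476.91 degrees
    mod 360 = 156.91 degrees

156.91 degrees


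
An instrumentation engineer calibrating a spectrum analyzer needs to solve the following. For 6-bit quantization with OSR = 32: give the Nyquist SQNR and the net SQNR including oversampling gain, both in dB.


Step 1 — baseline SQNR at Nyquist:
SQNR_base = 6.02*N + 1.76
          = 6.02*6 + 1.76
          = 37.88 dB

Step 2 — oversampling processing gain:
G = 10*log10(OSR) = 10*log10(32) = 15.05 dB

Step 3 — total:
SQNR_total = 37.88 + 15.05 = 52.93 dB

Base SQNR = 37.88 dB; oversampled SQNR = 52.93 dB


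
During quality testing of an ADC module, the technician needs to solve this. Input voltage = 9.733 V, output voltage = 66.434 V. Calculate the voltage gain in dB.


Voltage gain in dB:
G = 20 * log10(Vout / Vin)
  = 20 * log10(66.434 / 9.733)
  = 20 * log10(6.825645)
  = 20 * 0.834144
  = 16.68 dB

16.68 dB


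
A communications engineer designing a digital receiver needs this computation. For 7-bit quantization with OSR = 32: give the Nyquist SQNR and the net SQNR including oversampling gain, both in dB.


Step 1 — baseline SQNR at Nyquist:
SQNR_base = 6.02*N + 1.76
          = 6.02*7 + 1.76
          = 43.9 dB

Step 2 — oversampling processing gain:
G = 10*log10(OSR) = 10*log10(32) = 15.05 dB

Step 3 — total:
SQNR_total = 43.9 + 15.05 = 58.95 dB

Base SQNR = 43.9 dB; oversampled SQNR = 58.95 dB


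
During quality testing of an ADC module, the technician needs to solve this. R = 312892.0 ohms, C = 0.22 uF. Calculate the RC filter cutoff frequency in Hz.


Cutoff frequency of a first-order RC filter:
fc = 1 / (2 * pi * R * C)
C = 0.22 uF = 2.2e-07 F
fc = 1 / (2 * pi * 312892.0 * 2.2e-07)
   = 1 / 0.43251085176949
   = 2.312081 Hz

2.312081 Hz


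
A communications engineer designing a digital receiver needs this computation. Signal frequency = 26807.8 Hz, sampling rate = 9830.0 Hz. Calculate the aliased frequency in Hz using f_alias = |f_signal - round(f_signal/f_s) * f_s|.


Compute the nearest integer multiple of fs to the signal:
n = round(26807.8 / 9830.0) = 3
f_alias = |26807.8 - 3 * 9830.0|
        = |26807.8 - 29490.0|
        = 2682.2 Hz

2682.2


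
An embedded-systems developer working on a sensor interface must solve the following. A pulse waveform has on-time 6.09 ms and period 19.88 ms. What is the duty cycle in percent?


Duty cycle as a percentage:
DC = (t_on / T) * 100
   = (6.09 / 19.88) * 100
   = 0.306338 * 100
   = 30.63 %

30.63 %


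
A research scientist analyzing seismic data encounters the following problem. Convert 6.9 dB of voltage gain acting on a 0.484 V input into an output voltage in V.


Output voltage from dB gain:
V_out = V_in * 10^(gain_dB / 20)
      = 0.484 * 10^(6.9 / 20)
      = 0.484 * 2.213095
      = 1.0711 V

1.0711 V


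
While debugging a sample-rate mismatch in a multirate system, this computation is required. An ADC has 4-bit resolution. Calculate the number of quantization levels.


Number of quantization levels = 2^N
= 2^4
= 16

16


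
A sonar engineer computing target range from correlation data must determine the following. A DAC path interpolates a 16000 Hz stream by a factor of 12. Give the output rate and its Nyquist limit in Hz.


Step 1 — output sample rate after interpolation by L:
fs_out = L * fs_in = 12 * 16000 = 192000 Hz

Step 2 — Nyquist frequency of the output stream:
f_Nyq = fs_out / 2 = 192000 / 2 = 96000.0 Hz

fs_out = 192000 Hz; f_Nyquist = 96000.0 Hz


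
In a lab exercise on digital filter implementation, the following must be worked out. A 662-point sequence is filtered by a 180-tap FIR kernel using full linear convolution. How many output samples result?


Linear convolution output length:
L = N + M - 1
  = 662 + 180 - 1
  = 841 samples

841


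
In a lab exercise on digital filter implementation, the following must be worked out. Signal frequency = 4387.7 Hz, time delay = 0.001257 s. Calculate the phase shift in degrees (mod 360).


Phase shift from frequency and time delay:
phi = 360 * f * t_delay
    = 360 * 4387.7 * 0.001257
    = 1985.52 degrees
    mod 360 = 185.52 degrees

185.52 degrees


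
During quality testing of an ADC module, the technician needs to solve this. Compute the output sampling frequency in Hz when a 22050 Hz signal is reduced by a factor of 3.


Decimation reduces the sample rate:
fs_out = fs_in / M
       = 22050 / 3
       = 7350.0 Hz

7350.0 Hz


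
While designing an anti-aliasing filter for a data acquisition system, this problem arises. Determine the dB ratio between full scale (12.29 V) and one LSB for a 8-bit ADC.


Dynamic range from full-scale to LSB:
V_min = V_max / 2^bits = 12.29 / 2^8
DR = 20 * log10(V_max / V_min)
   = 20 * log10(2^8)
   = 20 * 8 * log10(2)
   = 48.16 dB

48.16 dB


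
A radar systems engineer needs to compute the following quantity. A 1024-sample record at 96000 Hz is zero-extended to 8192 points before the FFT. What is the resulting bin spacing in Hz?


Frequency resolution after zero-padding:
N_padded = 1024 * 8 = 8192
df = fs / N_padded
   = 96000 / 8192
   = 11.7188 Hz

11.7188 Hz


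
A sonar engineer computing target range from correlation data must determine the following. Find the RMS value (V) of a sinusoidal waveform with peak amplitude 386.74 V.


RMS voltage for a sinusoidal waveform:
V_rms = V_peak / sqrt(2)
      = 386.74 / 1.414214
      = 273.466 V

273.466 V


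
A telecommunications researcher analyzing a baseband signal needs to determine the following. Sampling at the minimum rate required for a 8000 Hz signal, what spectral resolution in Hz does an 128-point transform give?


Step 1 — Nyquist sampling rate:
fs = 2 * fmax = 2 * 8000 = 16000 Hz

Step 2 — DFT bin spacing:
df = fs / N = 16000 / 128 = 125.0 Hz

125.0 Hz


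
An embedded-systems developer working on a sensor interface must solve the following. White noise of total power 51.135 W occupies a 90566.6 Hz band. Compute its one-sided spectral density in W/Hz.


Power spectral density:
PSD = P / BW
    = 51.135 / 90566.6
    = 0.00056461 W/Hz

0.00056461 W/Hz


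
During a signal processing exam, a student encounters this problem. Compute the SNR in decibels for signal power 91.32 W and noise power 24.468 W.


SNR in decibels:
SNR = 10 * log10(Ps / Pn)
    = 10 * log10(91.32 / 24.468)
    = 10 * log10(3.7322)
    = 10 * 0.572
    = 5.72 dB

5.72 dB


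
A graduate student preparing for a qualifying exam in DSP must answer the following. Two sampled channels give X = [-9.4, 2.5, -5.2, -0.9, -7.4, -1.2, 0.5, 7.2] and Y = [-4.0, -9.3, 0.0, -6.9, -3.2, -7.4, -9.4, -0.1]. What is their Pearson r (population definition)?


Pearson correlation coefficient (population):
r = cov(X,Y) / (std(X) * std(Y))
Mean X = -1.7375, Mean Y = -5.0375
Cov(X,Y) = -2.790156
Std(X) = 5.081815, Std(Y) = 3.543634
r = -0.1549

-0.1549


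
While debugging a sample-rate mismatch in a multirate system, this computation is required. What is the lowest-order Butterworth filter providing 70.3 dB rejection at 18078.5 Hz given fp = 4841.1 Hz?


Butterworth filter order formula:
n = log10(10^(A/10) - 1) / (2 * log10(f_stop/f_pass))
10^(70.3/10) - 1 = 10715192.0524
f_stop/f_pass = 18078.5 / 4841.1 = 3.7344
n = 6.1428 -> ceil = 7

7


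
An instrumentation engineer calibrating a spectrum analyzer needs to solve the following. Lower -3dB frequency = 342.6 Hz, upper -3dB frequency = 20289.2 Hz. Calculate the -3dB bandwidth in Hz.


Bandwidth is the difference of -3dB frequencies:
BW = f_high - f_low
   = 20289.2 - 342.6
   = 19946.6 Hz

19946.6 Hz


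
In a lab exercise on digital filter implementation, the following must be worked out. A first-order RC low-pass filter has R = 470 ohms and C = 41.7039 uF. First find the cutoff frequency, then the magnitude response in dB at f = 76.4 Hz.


Step 1 — cutoff frequency:
fc = 1 / (2*pi*R*C)
C = 41.7039 uF = 4.17039e-05 F
fc = 1 / (2*pi*470*4.17039e-05)
   = 8.11981 Hz

Step 2 — magnitude at f = 76.4 Hz:
|H(f)| = 1 / sqrt(1 + (f/fc)^2)
f/fc = 76.4 / 8.11981 = 9.409087
|H| = 1 / sqrt(1 + 88.530918) = 0.105685
|H|_dB = 20*log10(0.105685) = -19.52 dB

fc = 8.11981 Hz; |H(76.4 Hz)| = -19.52 dB


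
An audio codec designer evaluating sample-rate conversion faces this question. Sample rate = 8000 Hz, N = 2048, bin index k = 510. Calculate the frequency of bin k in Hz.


Frequency of DFT bin k:
f_k = k * fs / N
    = 510 * 8000 / 2048
    = 4080000 / 2048
    = 1992.188 Hz

1992.188 Hz


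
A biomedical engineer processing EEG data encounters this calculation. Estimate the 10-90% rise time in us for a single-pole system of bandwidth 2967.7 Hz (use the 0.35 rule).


Rise time from bandwidth relationship:
tr = 0.35 / BW
   = 0.35 / 2967.7
   = 0.0001179364491 s
   = 117.9364 us

117.9364 us


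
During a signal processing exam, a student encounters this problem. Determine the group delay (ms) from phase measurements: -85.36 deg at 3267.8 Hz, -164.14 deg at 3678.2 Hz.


Group delay from phase difference:
tau = -d(phi)/d(omega)
d(phi) = -78.78 deg = -1.37497 rad
d(omega) = 2*pi*(3678.2 - 3267.8) = 2578.6193 rad/s
tau = -(-1.37497) / 2578.6193
    = 0.5332 ms

0.5332 ms


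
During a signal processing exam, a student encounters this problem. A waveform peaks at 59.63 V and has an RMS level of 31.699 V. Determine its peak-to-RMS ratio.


Crest factor is the ratio of peak to RMS:
CF = V_peak / V_rms
   = 59.63 / 31.699
   = 1.8811

1.8811


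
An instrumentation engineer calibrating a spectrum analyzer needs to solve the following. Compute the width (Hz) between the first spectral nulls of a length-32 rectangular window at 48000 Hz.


Main lobe width for a rectangular window:
Width = 2 * fs / N
      = 2 * 48000 / 32
      = 96000 / 32
      = 3000.0 Hz

3000.0 Hz


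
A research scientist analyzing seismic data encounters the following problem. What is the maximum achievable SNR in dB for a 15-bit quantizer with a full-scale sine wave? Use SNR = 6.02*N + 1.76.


Theoretical SNR for a full-scale sinusoid:
SNR = 6.02 * N + 1.76
    = 6.02 * 15 + 1.76
    = 90.3 + 1.76
    = 92.06 dB

92.06 dB


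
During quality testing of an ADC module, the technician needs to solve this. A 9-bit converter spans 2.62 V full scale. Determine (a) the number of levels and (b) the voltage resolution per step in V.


Step 1 — number of quantization levels:
L = 2^N = 2^9 = 512

Step 2 — LSB step size:
delta = Vfs / L
      = 2.62 / 512
      = 0.00511719 V

Levels = 512; step size = 0.00511719 V


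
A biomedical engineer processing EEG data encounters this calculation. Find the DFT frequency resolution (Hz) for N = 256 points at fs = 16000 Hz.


DFT frequency resolution:
df = fs / N
   = 16000 / 256
   = 62.5 Hz

62.5 Hz


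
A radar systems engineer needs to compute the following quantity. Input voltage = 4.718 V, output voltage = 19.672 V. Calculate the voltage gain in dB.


Voltage gain in dB:
G = 20 * log10(Vout / Vin)
  = 20 * log10(19.672 / 4.718)
  = 20 * log10(4.169563)
  = 20 * 0.620091
  = 12.4 dB

12.4 dB


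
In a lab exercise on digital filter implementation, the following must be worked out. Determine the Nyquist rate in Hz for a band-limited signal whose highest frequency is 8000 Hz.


The Nyquist rate is twice the maximum frequency component.
fs_min = 2 * fmax
      = 2 * 8000
      = 16000 Hz

16000


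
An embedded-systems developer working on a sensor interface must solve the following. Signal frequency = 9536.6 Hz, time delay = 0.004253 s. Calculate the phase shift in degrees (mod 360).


Phase shift from frequency and time delay:
phi = 360 * f * t_delay
    = 360 * 9536.6 * 0.004253
    = 14601.3 degrees
    mod 360 = 201.3 degrees

201.3 degrees


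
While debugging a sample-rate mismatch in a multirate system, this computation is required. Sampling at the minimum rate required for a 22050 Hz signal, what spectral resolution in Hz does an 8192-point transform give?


Step 1 — Nyquist sampling rate:
fs = 2 * fmax = 2 * 22050 = 44100 Hz

Step 2 — DFT bin spacing:
df = fs / N = 44100 / 8192 = 5.3833 Hz

5.3833 Hz


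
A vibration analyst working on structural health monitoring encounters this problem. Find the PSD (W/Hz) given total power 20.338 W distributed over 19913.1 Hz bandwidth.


Power spectral density:
PSD = P / BW
    = 20.338 / 19913.1
    = 0.00102134 W/Hz

0.00102134 W/Hz


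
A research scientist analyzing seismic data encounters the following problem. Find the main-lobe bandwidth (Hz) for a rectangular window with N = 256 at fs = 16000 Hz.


Main lobe width for a rectangular window:
Width = 2 * fs / N
      = 2 * 16000 / 256
      = 32000 / 256
      = 125.0 Hz

125.0 Hz


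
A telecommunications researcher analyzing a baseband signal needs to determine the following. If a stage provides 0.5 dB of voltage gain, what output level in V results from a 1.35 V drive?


Output voltage from dB gain:
V_out = V_in * 10^(gain_dB / 20)
      = 1.35 * 10^(0.5 / 20)
      = 1.35 * 1.059254
      = 1.43 V

1.43 V


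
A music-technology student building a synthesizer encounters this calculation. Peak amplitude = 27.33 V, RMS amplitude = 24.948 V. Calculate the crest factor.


Crest factor is the ratio of peak to RMS:
CF = V_peak / V_rms
   = 27.33 / 24.948
   = 1.0955

1.0955


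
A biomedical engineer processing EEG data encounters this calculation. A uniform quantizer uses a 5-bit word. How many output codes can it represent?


Number of quantization levels = 2^N
= 2^5
= 32

32


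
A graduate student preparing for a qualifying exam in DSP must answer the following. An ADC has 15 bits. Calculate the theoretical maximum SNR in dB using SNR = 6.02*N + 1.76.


Theoretical SNR for a full-scale sinusoid:
SNR = 6.02 * N + 1.76
    = 6.02 * 15 + 1.76
    = 90.3 + 1.76
    = 92.06 dB

92.06 dB


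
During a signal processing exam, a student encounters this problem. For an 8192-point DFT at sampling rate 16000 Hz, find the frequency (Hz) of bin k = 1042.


Frequency of DFT bin k:
f_k = k * fs / N
    = 1042 * 16000 / 8192
    = 16672000 / 8192
    = 2035.156 Hz

2035.156 Hz


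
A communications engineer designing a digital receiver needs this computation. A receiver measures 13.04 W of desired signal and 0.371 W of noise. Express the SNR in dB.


SNR in decibels:
SNR = 10 * log10(Ps / Pn)
    = 10 * log10(13.04 / 0.371)
    = 10 * log10(35.1482)
    = 10 * 1.5459
    = 15.46 dB

15.46 dB


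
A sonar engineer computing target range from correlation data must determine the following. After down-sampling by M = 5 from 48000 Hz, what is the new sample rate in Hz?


Decimation reduces the sample rate:
fs_out = fs_in / M
       = 48000 / 5
       = 9600.0 Hz

9600.0 Hz


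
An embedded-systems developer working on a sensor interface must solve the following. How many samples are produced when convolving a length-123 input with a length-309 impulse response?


Linear convolution output length:
L = N + M - 1
  = 123 + 309 - 1
  = 431 samples

431


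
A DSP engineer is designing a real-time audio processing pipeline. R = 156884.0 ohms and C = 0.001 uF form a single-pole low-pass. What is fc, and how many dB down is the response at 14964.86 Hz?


Step 1 — cutoff frequency:
fc = 1 / (2*pi*R*C)
C = 0.001 uF = 1e-09 F
fc = 1 / (2*pi*156884.0*1e-09)
   = 1014.475 Hz

Step 2 — magnitude at f = 14964.86 Hz:
|H(f)| = 1 / sqrt(1 + (f/fc)^2)
f/fc = 14964.86 / 1014.475 = 14.751334
|H| = 1 / sqrt(1 + 217.601855) = 0.0676352
|H|_dB = 20*log10(0.0676352) = -23.4 dB

fc = 1014.475 Hz; |H(14964.86 Hz)| = -23.4 dB


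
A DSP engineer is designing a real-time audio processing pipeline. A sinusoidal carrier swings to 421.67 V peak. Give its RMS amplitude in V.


RMS voltage for a sinusoidal waveform:
V_rms = V_peak / sqrt(2)
      = 421.67 / 1.414214
      = 298.166 V

298.166 V


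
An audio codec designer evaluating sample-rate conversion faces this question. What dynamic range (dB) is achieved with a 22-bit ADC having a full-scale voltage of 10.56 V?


Dynamic range from full-scale to LSB:
V_min = V_max / 2^bits = 10.56 / 2^22
DR = 20 * log10(V_max / V_min)
   = 20 * log10(2^22)
   = 20 * 22 * log10(2)
   = 132.45 dB

132.45 dB


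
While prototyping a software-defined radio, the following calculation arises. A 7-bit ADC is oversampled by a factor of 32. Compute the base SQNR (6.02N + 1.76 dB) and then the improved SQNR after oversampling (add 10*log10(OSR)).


Step 1 — baseline SQNR at Nyquist:
SQNR_base = 6.02*N + 1.76
          = 6.02*7 + 1.76
          = 43.9 dB

Step 2 — oversampling processing gain:
G = 10*log10(OSR) = 10*log10(32) = 15.05 dB

Step 3 — total:
SQNR_total = 43.9 + 15.05 = 58.95 dB

Base SQNR = 43.9 dB; oversampled SQNR = 58.95 dB


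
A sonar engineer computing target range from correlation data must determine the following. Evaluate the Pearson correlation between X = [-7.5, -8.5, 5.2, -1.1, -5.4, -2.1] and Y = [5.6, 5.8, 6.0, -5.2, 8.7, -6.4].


Pearson correlation coefficient (population):
r = cov(X,Y) / (std(X) * std(Y))
Mean X = -3.2333, Mean Y = 2.4167
Cov(X,Y) = -6.839444
Std(X) = 4.611459, Std(Y) = 5.911124
r = -0.2509

-0.2509


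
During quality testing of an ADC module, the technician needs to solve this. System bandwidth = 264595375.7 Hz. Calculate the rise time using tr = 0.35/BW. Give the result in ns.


Rise time from bandwidth relationship:
tr = 0.35 / BW
   = 0.35 / 264595375.7
   = 1.32277444e-09 s
   = 1.3228 ns

1.3228 ns


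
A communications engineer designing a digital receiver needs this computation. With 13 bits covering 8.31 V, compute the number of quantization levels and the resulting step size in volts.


Step 1 — number of quantization levels:
L = 2^N = 2^13 = 8192

Step 2 — LSB step size:
delta = Vfs / L
      = 8.31 / 8192
      = 0.0010144 V

Levels = 8192; step size = 0.0010144 V


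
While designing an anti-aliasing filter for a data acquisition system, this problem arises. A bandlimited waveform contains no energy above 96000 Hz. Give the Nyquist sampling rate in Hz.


The Nyquist rate is twice the maximum frequency component.
fs_min = 2 * fmax
      = 2 * 96000
      = 192000 Hz

192000


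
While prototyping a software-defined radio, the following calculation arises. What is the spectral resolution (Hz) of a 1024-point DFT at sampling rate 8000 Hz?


DFT frequency resolution:
df = fs / N
   = 8000 / 1024
   = 7.8125 Hz

7.8125 Hz


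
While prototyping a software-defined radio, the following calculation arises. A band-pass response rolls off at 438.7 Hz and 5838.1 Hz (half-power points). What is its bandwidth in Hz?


Bandwidth is the difference of -3dB frequencies:
BW = f_high - f_low
   = 5838.1 - 438.7
   = 5399.4 Hz

5399.4 Hz


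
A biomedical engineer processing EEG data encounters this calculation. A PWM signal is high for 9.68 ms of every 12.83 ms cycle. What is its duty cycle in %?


Duty cycle as a percentage:
DC = (t_on / T) * 100
   = (9.68 / 12.83) * 100
   = 0.754482 * 100
   = 75.45 %

75.45 %


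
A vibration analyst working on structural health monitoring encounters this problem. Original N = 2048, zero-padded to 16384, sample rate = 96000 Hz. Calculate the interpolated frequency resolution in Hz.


Frequency resolution after zero-padding:
N_padded = 2048 * 8 = 16384
df = fs / N_padded
   = 96000 / 16384
   = 5.8594 Hz

5.8594 Hz


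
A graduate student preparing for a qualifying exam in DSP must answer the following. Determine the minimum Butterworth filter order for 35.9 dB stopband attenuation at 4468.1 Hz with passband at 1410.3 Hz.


Butterworth filter order formula:
n = log10(10^(A/10) - 1) / (2 * log10(f_stop/f_pass))
10^(35.9/10) - 1 = 3889.4514
f_stop/f_pass = 4468.1 / 1410.3 = 3.1682
n = 3.5841 -> ceil = 4

4


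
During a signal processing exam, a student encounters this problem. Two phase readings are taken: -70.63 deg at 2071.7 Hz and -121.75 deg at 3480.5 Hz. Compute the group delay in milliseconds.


Group delay from phase difference:
tau = -d(phi)/d(omega)
d(phi) = -51.12 deg = -0.892212 rad
d(omega) = 2*pi*(3480.5 - 2071.7) = 8851.7515 rad/s
tau = -(-0.892212) / 8851.7515
    = 0.1008 ms

0.1008 ms


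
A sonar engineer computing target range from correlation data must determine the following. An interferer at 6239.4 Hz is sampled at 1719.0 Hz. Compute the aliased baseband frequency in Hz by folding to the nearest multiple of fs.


Compute the nearest integer multiple of fs to the signal:
n = round(6239.4 / 1719.0) = 4
f_alias = |6239.4 - 4 * 1719.0|
        = |6239.4 - 6876.0|
        = 636.6 Hz

636.6


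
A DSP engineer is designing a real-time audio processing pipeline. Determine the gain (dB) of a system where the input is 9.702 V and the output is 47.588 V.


Voltage gain in dB:
G = 20 * log10(Vout / Vin)
  = 20 * log10(47.588 / 9.702)
  = 20 * log10(4.904968)
  = 20 * 0.690636
  = 13.81 dB

13.81 dB


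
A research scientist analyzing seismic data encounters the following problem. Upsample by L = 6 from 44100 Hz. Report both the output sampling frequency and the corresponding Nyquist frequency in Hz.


Step 1 — output sample rate after interpolation by L:
fs_out = L * fs_in = 6 * 44100 = 264600 Hz

Step 2 — Nyquist frequency of the output stream:
f_Nyq = fs_out / 2 = 264600 / 2 = 132300.0 Hz

fs_out = 264600 Hz; f_Nyquist = 132300.0 Hz


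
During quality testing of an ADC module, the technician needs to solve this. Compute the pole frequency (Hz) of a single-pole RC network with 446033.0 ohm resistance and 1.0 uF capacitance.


Cutoff frequency of a first-order RC filter:
fc = 1 / (2 * pi * R * C)
C = 1.0 uF = 1e-06 F
fc = 1 / (2 * pi * 446033.0 * 1e-06)
   = 1 / 2.8025079921172
   = 0.356823 Hz

0.356823 Hz


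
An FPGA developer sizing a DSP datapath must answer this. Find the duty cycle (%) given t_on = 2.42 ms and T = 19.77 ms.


Duty cycle as a percentage:
DC = (t_on / T) * 100
   = (2.42 / 19.77) * 100
   = 0.122408 * 100
   = 12.24 %

12.24 %


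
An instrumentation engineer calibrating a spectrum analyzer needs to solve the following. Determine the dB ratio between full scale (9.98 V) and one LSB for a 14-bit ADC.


Dynamic range from full-scale to LSB:
V_min = V_max / 2^bits = 9.98 / 2^14
DR = 20 * log10(V_max / V_min)
   = 20 * log10(2^14)
   = 20 * 14 * log10(2)
   = 84.29 dB

84.29 dB


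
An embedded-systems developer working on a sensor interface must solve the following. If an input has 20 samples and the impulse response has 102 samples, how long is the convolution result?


Linear convolution output length:
L = N + M - 1
  = 20 + 102 - 1
  = 121 samples

121


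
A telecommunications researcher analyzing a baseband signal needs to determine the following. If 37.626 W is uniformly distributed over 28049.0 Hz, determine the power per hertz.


Power spectral density:
PSD = P / BW
    = 37.626 / 28049.0
    = 0.00134144 W/Hz

0.00134144 W/Hz


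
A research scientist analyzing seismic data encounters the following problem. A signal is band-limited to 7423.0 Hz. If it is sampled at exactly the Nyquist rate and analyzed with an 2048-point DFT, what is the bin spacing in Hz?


Step 1 — Nyquist sampling rate:
fs = 2 * fmax = 2 * 7423.0 = 14846.0 Hz

Step 2 — DFT bin spacing:
df = fs / N = 14846.0 / 2048 = 7.249 Hz

7.249 Hz


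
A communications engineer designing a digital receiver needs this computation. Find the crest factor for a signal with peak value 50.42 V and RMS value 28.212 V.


Crest factor is the ratio of peak to RMS:
CF = V_peak / V_rms
   = 50.42 / 28.212
   = 1.7872

1.7872


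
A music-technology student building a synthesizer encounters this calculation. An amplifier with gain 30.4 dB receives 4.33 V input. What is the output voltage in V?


Output voltage from dB gain:
V_out = V_in * 10^(gain_dB / 20)
      = 4.33 * 10^(30.4 / 20)
      = 4.33 * 33.113112
      = 143.3798 V

143.3798 V


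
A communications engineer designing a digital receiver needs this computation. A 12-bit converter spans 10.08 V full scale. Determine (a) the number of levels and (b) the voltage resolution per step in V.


Step 1 — number of quantization levels:
L = 2^N = 2^12 = 4096

Step 2 — LSB step size:
delta = Vfs / L
      = 10.08 / 4096
      = 0.00246094 V

Levels = 4096; step size = 0.00246094 V


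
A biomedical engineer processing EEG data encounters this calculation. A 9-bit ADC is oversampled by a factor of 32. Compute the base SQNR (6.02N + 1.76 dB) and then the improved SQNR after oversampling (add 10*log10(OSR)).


Step 1 — baseline SQNR at Nyquist:
SQNR_base = 6.02*N + 1.76
          = 6.02*9 + 1.76
          = 55.94 dB

Step 2 — oversampling processing gain:
G = 10*log10(OSR) = 10*log10(32) = 15.05 dB

Step 3 — total:
SQNR_total = 55.94 + 15.05 = 70.99 dB

Base SQNR = 55.94 dB; oversampled SQNR = 70.99 dB


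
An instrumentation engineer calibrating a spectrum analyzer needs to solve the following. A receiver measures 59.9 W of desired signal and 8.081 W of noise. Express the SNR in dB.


SNR in decibels:
SNR = 10 * log10(Ps / Pn)
    = 10 * log10(59.9 / 8.081)
    = 10 * log10(7.4124)
    = 10 * 0.87
    = 8.7 dB

8.7 dB


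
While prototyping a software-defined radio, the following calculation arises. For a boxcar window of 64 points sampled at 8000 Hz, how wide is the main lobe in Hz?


Main lobe width for a rectangular window:
Width = 2 * fs / N
      = 2 * 8000 / 64
      = 16000 / 64
      = 250.0 Hz

250.0 Hz


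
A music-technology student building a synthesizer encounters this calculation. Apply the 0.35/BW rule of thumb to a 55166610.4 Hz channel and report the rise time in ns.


Rise time from bandwidth relationship:
tr = 0.35 / BW
   = 0.35 / 55166610.4
   = 6.344417347e-09 s
   = 6.3444 ns

6.3444 ns


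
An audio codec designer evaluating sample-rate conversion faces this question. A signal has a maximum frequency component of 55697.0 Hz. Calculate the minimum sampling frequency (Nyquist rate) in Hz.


The Nyquist rate is twice the maximum frequency component.
fs_min = 2 * fmax
      = 2 * 55697.0
      = 111394.0 Hz

111394.0


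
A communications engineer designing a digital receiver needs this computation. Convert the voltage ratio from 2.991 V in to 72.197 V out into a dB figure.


Voltage gain in dB:
G = 20 * log10(Vout / Vin)
  = 20 * log10(72.197 / 2.991)
  = 20 * log10(24.138081)
  = 20 * 1.382703
  = 27.65 dB

27.65 dB


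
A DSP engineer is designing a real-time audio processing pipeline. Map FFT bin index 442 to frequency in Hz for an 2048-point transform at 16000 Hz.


Frequency of DFT bin k:
f_k = k * fs / N
    = 442 * 16000 / 2048
    = 7072000 / 2048
    = 3453.125 Hz

3453.125 Hz


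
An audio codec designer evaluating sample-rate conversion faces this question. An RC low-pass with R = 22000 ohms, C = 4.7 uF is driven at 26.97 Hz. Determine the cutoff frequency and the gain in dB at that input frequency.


Step 1 — cutoff frequency:
fc = 1 / (2*pi*R*C)
C = 4.7 uF = 4.7e-06 F
fc = 1 / (2*pi*22000*4.7e-06)
   = 1.53922 Hz

Step 2 — magnitude at f = 26.97 Hz:
|H(f)| = 1 / sqrt(1 + (f/fc)^2)
f/fc = 26.97 / 1.53922 = 17.521862
|H| = 1 / sqrt(1 + 307.015648) = 0.0569788
|H|_dB = 20*log10(0.0569788) = -24.89 dB

fc = 1.53922 Hz; |H(26.97 Hz)| = -24.89 dB


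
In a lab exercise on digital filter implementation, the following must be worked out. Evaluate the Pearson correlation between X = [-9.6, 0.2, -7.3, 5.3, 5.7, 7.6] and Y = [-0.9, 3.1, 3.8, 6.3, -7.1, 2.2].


Pearson correlation coefficient (population):
r = cov(X,Y) / (std(X) * std(Y))
Mean X = 0.3167, Mean Y = 1.2333
Cov(X,Y) = -1.863889
Std(X) = 6.623548, Std(Y) = 4.294829
r = -0.0655

-0.0655


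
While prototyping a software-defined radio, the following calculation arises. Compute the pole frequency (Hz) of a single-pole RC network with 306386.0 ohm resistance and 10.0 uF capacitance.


Cutoff frequency of a first-order RC filter:
fc = 1 / (2 * pi * R * C)
C = 10.0 uF = 1e-05 F
fc = 1 / (2 * pi * 306386.0 * 1e-05)
   = 1 / 19.250800135255
   = 0.051946 Hz

0.051946 Hz


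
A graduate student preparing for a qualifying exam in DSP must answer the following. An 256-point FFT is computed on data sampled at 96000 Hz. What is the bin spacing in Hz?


DFT frequency resolution:
df = fs / N
   = 96000 / 256
   = 375.0 Hz

375.0 Hz


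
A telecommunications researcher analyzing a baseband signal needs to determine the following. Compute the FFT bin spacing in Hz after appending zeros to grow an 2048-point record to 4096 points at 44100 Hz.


Frequency resolution after zero-padding:
N_padded = 2048 * 2 = 4096
df = fs / N_padded
   = 44100 / 4096
   = 10.7666 Hz

10.7666 Hz


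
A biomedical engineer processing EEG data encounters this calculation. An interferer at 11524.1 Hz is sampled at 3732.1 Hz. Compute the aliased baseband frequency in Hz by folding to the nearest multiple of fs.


Compute the nearest integer multiple of fs to the signal:
n = round(11524.1 / 3732.1) = 3
f_alias = |11524.1 - 3 * 3732.1|
        = |11524.1 - 11196.3|
        = 327.8 Hz

327.8


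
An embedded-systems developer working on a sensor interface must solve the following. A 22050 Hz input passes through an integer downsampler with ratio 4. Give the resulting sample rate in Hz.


Decimation reduces the sample rate:
fs_out = fs_in / M
       = 22050 / 4
       = 5512.5 Hz

5512.5 Hz


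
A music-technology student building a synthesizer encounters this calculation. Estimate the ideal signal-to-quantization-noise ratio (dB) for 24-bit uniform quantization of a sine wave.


Theoretical SNR for a full-scale sinusoid:
SNR = 6.02 * N + 1.76
    = 6.02 * 24 + 1.76
    = 144.48 + 1.76
    = 146.24 dB

146.24 dB


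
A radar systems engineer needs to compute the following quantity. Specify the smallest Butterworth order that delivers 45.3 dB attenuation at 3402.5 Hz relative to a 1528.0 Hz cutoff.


Butterworth filter order formula:
n = log10(10^(A/10) - 1) / (2 * log10(f_stop/f_pass))
10^(45.3/10) - 1 = 33883.4156
f_stop/f_pass = 3402.5 / 1528.0 = 2.2268
n = 6.5147 -> ceil = 7

7


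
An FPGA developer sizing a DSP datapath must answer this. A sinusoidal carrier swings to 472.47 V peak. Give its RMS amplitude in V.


RMS voltage for a sinusoidal waveform:
V_rms = V_peak / sqrt(2)
      = 472.47 / 1.414214
      = 334.087 V

334.087 V


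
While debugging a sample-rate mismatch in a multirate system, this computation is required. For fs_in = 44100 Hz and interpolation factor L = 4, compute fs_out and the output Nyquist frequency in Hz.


Step 1 — output sample rate after interpolation by L:
fs_out = L * fs_in = 4 * 44100 = 176400 Hz

Step 2 — Nyquist frequency of the output stream:
f_Nyq = fs_out / 2 = 176400 / 2 = 88200.0 Hz

fs_out = 176400 Hz; f_Nyquist = 88200.0 Hz


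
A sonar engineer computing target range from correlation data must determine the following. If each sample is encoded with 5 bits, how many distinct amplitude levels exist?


Number of quantization levels = 2^N
= 2^5
= 32

32


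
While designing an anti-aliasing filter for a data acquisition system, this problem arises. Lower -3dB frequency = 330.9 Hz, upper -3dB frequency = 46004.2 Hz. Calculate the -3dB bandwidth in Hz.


Bandwidth is the difference of -3dB frequencies:
BW = f_high - f_low
   = 46004.2 - 330.9
   = 45673.3 Hz

45673.3 Hz


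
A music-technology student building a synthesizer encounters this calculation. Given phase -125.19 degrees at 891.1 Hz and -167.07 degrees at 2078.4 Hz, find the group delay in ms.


Group delay from phase difference:
tau = -d(phi)/d(omega)
d(phi) = -41.88 deg = -0.730944 rad
d(omega) = 2*pi*(2078.4 - 891.1) = 7460.0259 rad/s
tau = -(-0.730944) / 7460.0259
    = 0.098 ms

0.098 ms


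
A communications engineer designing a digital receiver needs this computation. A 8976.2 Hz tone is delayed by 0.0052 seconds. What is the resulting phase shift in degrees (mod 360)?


Phase shift from frequency and time delay:
phi = 360 * f * t_delay
    = 360 * 8976.2 * 0.0052
    = 16803.45 degrees
    mod 360 = 243.45 degrees

243.45 degrees


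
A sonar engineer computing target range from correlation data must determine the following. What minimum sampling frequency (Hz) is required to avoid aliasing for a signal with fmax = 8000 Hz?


The Nyquist rate is twice the maximum frequency component.
fs_min = 2 * fmax
      = 2 * 8000
      = 16000 Hz

16000


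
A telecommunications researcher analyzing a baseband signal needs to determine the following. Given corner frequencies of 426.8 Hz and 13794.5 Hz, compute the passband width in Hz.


Bandwidth is the difference of -3dB frequencies:
BW = f_high - f_low
   = 13794.5 - 426.8
   = 13367.7 Hz

13367.7 Hz


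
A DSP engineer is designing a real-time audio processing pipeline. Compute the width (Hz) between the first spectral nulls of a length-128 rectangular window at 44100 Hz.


Main lobe width for a rectangular window:
Width = 2 * fs / N
      = 2 * 44100 / 128
      = 88200 / 128
      = 689.062 Hz

689.062 Hz


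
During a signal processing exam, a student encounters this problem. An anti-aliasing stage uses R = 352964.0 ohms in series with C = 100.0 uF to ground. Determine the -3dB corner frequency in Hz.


Cutoff frequency of a first-order RC filter:
fc = 1 / (2 * pi * R * C)
C = 100.0 uF = 0.0001 F
fc = 1 / (2 * pi * 352964.0 * 0.0001)
   = 1 / 221.77382187633
   = 0.004509 Hz

0.004509 Hz


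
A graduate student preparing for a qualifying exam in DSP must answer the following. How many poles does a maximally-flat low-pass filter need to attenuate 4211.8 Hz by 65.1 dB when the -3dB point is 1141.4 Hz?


Butterworth filter order formula:
n = log10(10^(A/10) - 1) / (2 * log10(f_stop/f_pass))
10^(65.1/10) - 1 = 3235935.5693
f_stop/f_pass = 4211.8 / 1141.4 = 3.69
n = 5.7404 -> ceil = 6

6


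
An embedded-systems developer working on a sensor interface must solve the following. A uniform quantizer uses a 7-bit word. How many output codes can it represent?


Number of quantization levels = 2^N
= 2^7
= 128

128


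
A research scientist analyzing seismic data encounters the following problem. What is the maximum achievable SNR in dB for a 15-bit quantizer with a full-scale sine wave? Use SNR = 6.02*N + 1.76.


Theoretical SNR for a full-scale sinusoid:
SNR = 6.02 * N + 1.76
    = 6.02 * 15 + 1.76
    = 90.3 + 1.76
    = 92.06 dB

92.06 dB


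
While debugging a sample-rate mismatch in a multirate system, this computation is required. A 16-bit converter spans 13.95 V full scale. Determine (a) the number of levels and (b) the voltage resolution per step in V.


Step 1 — number of quantization levels:
L = 2^N = 2^16 = 65536

Step 2 — LSB step size:
delta = Vfs / L
      = 13.95 / 65536
      = 0.00021286 V

Levels = 65536; step size = 0.00021286 V


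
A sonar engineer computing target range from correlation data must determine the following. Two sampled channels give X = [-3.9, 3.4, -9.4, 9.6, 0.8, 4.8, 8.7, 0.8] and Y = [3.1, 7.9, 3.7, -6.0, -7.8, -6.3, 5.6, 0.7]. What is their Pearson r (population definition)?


Pearson correlation coefficient (population):
r = cov(X,Y) / (std(X) * std(Y))
Mean X = 1.85, Mean Y = 0.1125
Cov(X,Y) = -8.309375
Std(X) = 5.915235, Std(Y) = 5.634589
r = -0.2493

-0.2493


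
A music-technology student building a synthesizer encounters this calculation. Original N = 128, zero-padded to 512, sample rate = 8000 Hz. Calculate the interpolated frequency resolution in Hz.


Frequency resolution after zero-padding:
N_padded = 128 * 4 = 512
df = fs / N_padded
   = 8000 / 512
   = 15.625 Hz

15.625 Hz


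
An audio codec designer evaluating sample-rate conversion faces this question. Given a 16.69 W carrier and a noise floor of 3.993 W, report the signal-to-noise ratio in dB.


SNR in decibels:
SNR = 10 * log10(Ps / Pn)
    = 10 * log10(16.69 / 3.993)
    = 10 * log10(4.1798)
    = 10 * 0.6212
    = 6.21 dB

6.21 dB


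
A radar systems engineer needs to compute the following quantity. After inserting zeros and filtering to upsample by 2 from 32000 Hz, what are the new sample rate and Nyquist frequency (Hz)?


Step 1 — output sample rate after interpolation by L:
fs_out = L * fs_in = 2 * 32000 = 64000 Hz

Step 2 — Nyquist frequency of the output stream:
f_Nyq = fs_out / 2 = 64000 / 2 = 32000.0 Hz

fs_out = 64000 Hz; f_Nyquist = 32000.0 Hz


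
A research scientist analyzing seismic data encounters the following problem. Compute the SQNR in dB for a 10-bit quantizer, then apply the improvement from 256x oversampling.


Step 1 — baseline SQNR at Nyquist:
SQNR_base = 6.02*N + 1.76
          = 6.02*10 + 1.76
          = 61.96 dB

Step 2 — oversampling processing gain:
G = 10*log10(OSR) = 10*log10(256) = 24.08 dB

Step 3 — total:
SQNR_total = 61.96 + 24.08 = 86.04 dB

Base SQNR = 61.96 dB; oversampled SQNR = 86.04 dB


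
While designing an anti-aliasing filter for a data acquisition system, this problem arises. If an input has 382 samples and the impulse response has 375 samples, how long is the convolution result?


Linear convolution output length:
L = N + M - 1
  = 382 + 375 - 1
  = 756 samples

756


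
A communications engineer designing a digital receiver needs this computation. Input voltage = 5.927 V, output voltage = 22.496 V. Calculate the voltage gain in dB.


Voltage gain in dB:
G = 20 * log10(Vout / Vin)
  = 20 * log10(22.496 / 5.927)
  = 20 * log10(3.795512)
  = 20 * 0.57927
  = 11.59 dB

11.59 dB


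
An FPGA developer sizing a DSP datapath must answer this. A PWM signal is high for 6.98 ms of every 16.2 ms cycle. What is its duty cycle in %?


Duty cycle as a percentage:
DC = (t_on / T) * 100
   = (6.98 / 16.2) * 100
   = 0.430864 * 100
   = 43.09 %

43.09 %


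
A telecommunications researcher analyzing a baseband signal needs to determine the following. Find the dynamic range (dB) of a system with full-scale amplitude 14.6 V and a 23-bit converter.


Dynamic range from full-scale to LSB:
V_min = V_max / 2^bits = 14.6 / 2^23
DR = 20 * log10(V_max / V_min)
   = 20 * log10(2^23)
   = 20 * 23 * log10(2)
   = 138.47 dB

138.47 dB


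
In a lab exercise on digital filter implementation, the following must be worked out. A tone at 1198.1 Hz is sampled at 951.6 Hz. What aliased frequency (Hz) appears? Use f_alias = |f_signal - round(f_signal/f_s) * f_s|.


Compute the nearest integer multiple of fs to the signal:
n = round(1198.1 / 951.6) = 1
f_alias = |1198.1 - 1 * 951.6|
        = |1198.1 - 951.6|
        = 246.5 Hz

246.5
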